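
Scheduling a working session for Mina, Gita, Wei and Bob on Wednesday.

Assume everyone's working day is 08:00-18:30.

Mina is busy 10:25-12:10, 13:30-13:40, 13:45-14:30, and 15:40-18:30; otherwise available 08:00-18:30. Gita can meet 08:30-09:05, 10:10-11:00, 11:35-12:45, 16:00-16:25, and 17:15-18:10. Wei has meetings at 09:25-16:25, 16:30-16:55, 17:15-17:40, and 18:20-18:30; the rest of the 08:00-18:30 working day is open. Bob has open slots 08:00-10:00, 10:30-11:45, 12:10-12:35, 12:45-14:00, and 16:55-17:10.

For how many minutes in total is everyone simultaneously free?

Mina free within 08:00–18:30: 08:00–10:25, 12:10–13:30, 13:40–13:45, 14:30–15:40.
Wei free within 08:00–18:30: 08:00–09:25, 16:25–16:30, 16:55–17:15, 17:40–18:20.
Mina ∩ Gita: 08:30–09:05, 10:10–10:25, 12:10–12:45.
Mina ∩ Gita ∩ Wei: 08:30–09:05.
Mina ∩ Gita ∩ Wei ∩ Bob: 08:30–09:05.
Total common minutes: 35.

35 minutes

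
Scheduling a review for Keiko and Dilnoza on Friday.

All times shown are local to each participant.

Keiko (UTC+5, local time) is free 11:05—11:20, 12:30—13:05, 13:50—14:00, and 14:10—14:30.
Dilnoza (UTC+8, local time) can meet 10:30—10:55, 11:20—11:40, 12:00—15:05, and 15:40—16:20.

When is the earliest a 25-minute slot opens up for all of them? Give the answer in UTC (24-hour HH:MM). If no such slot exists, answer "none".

Keiko → UTC: 06:05–06:20, 07:30–08:05, 08:50–09:00, 09:10–09:30.
Dilnoza → UTC: 02:30–02:55, 03:20–03:40, 04:00–07:05, 07:40–08:20.
Keiko ∩ Dilnoza: 06:05–06:20, 07:40–08:05.
Windows ≥ 25 min: 07:40–08:05.
Earliest such window starts at 07:40.

07:40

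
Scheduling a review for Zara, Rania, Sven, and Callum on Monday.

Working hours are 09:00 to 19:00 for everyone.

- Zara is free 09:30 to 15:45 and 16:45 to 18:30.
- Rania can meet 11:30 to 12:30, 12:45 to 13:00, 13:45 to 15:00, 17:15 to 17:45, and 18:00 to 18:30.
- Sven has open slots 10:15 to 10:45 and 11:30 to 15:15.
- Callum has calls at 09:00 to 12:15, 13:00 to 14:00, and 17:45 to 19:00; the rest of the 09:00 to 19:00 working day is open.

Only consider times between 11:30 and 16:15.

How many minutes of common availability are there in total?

90 minutes

Callum free within 09:00–19:00: 12:15–13:00, 14:00–17:45.
Zara ∩ Rania: 11:30–12:30, 12:45–13:00, 13:45–15:00, 17:15–17:45, 18:00–18:30.
Zara ∩ Rania ∩ Sven: 11:30–12:30, 12:45–13:00, 13:45–15:00.
Zara ∩ Rania ∩ Sven ∩ Callum: 12:15–12:30, 12:45–13:00, 14:00–15:00.
Restricted to 11:30–16:15: 12:15–12:30, 12:45–13:00, 14:00–15:00.
Total common minutes: 15 + 15 + 60 = 90.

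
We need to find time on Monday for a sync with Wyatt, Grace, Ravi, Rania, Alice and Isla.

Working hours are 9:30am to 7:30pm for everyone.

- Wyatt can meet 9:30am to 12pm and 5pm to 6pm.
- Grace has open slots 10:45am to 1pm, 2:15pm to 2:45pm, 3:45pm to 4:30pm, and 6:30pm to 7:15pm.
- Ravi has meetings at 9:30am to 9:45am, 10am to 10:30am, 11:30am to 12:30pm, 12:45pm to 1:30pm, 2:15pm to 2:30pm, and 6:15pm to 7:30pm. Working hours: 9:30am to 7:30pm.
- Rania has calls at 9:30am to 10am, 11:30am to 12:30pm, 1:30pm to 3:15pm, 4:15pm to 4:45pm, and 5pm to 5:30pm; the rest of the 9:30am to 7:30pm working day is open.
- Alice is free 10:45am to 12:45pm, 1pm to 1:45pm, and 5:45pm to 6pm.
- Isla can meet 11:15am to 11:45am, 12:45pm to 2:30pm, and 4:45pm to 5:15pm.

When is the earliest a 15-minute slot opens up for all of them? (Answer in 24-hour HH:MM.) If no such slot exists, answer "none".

11:15

Ravi free within 09:30–19:30: 09:45–10:00, 10:30–11:30, 12:30–12:45, 13:30–14:15, 14:30–18:15.
Rania free within 09:30–19:30: 10:00–11:30, 12:30–13:30, 15:15–16:15, 16:45–17:00, 17:30–19:30.
Wyatt ∩ Grace: 10:45–12:00.
Wyatt ∩ Grace ∩ Ravi: 10:45–11:30.
Wyatt ∩ Grace ∩ Ravi ∩ Rania: 10:45–11:30.
Wyatt ∩ Grace ∩ Ravi ∩ Rania ∩ Alice: 10:45–11:30.
Wyatt ∩ Grace ∩ Ravi ∩ Rania ∩ Alice ∩ Isla: 11:15–11:30.
Windows ≥ 15 min: 11:15–11:30.
Earliest such window starts at 11:15.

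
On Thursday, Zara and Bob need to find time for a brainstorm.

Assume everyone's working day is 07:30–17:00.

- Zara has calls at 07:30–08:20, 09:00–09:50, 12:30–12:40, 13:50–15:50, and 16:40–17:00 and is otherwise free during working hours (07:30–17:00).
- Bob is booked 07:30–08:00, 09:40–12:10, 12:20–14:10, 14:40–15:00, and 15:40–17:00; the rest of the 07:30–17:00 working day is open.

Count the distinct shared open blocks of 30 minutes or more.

1

Zara free within 07:30–17:00: 08:20–09:00, 09:50–12:30, 12:40–13:50, 15:50–16:40.
Bob free within 07:30–17:00: 08:00–09:40, 12:10–12:20, 14:10–14:40, 15:00–15:40.
Zara ∩ Bob: 08:20–09:00, 12:10–12:20.
Windows ≥ 30 min: 08:20–09:00.
That's 1 window.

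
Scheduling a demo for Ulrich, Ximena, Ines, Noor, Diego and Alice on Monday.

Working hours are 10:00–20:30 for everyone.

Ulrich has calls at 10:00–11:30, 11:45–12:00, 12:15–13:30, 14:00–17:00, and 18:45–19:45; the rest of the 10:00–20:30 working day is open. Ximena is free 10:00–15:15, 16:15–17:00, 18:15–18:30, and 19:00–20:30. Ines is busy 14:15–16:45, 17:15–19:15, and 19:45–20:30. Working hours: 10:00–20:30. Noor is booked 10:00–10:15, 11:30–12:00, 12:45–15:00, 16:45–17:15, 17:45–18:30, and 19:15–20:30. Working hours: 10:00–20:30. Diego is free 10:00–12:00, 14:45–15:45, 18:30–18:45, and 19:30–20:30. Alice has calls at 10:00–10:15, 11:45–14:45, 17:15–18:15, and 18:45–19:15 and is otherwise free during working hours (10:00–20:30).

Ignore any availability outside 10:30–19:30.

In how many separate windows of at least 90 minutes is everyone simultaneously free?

Ulrich free within 10:00–20:30: 11:30–11:45, 12:00–12:15, 13:30–14:00, 17:00–18:45, 19:45–20:30.
Ines free within 10:00–20:30: 10:00–14:15, 16:45–17:15, 19:15–19:45.
Noor free within 10:00–20:30: 10:15–11:30, 12:00–12:45, 15:00–16:45, 17:15–17:45, 18:30–19:15.
Alice free within 10:00–20:30: 10:15–11:45, 14:45–17:15, 18:15–18:45, 19:15–20:30.
Ulrich ∩ Ximena: 11:30–11:45, 12:00–12:15, 13:30–14:00, 18:15–18:30, 19:45–20:30.
Ulrich ∩ Ximena ∩ Ines: 11:30–11:45, 12:00–12:15, 13:30–14:00.
Ulrich ∩ Ximena ∩ Ines ∩ Noor: 12:00–12:15.
Ulrich ∩ Ximena ∩ Ines ∩ Noor ∩ Diego: (none).
Ulrich ∩ Ximena ∩ Ines ∩ Noor ∩ Diego ∩ Alice: (none).
Restricted to 10:30–19:30: (none).
Windows ≥ 90 min: (none).
That's 0 windows.

0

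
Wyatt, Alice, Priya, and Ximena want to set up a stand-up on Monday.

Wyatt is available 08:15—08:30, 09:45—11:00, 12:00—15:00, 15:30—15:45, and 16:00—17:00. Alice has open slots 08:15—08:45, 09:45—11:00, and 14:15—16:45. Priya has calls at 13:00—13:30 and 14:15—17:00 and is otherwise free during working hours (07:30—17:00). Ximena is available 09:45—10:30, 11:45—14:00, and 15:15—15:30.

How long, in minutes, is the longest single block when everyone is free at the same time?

45 minutes

Priya free within 07:30–17:00: 07:30–13:00, 13:30–14:15.
Wyatt ∩ Alice: 08:15–08:30, 09:45–11:00, 14:15–15:00, 15:30–15:45, 16:00–16:45.
Wyatt ∩ Alice ∩ Priya: 08:15–08:30, 09:45–11:00.
Wyatt ∩ Alice ∩ Priya ∩ Ximena: 09:45–10:30.
Single common window of 45 minutes.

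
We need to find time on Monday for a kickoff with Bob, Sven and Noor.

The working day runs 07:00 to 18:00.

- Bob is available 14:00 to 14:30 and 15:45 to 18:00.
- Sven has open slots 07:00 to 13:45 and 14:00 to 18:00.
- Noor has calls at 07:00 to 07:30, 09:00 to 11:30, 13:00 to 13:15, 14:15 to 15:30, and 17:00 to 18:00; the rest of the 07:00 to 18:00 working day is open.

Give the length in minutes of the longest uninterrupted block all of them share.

Noor free within 07:00–18:00: 07:30–09:00, 11:30–13:00, 13:15–14:15, 15:30–17:00.
Bob ∩ Sven: 14:00–14:30, 15:45–18:00.
Bob ∩ Sven ∩ Noor: 14:00–14:15, 15:45–17:00.
Common window lengths: 15, 75 min; longest is 75.

75 minutes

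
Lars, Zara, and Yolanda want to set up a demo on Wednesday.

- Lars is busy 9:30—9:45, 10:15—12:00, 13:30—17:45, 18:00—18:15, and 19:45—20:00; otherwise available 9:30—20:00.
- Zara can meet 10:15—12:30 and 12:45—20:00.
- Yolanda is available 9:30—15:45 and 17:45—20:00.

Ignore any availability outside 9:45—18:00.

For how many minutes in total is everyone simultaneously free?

Lars free within 09:30–20:00: 09:45–10:15, 12:00–13:30, 17:45–18:00, 18:15–19:45.
Lars ∩ Zara: 12:00–12:30, 12:45–13:30, 17:45–18:00, 18:15–19:45.
Lars ∩ Zara ∩ Yolanda: 12:00–12:30, 12:45–13:30, 17:45–18:00, 18:15–19:45.
Restricted to 09:45–18:00: 12:00–12:30, 12:45–13:30, 17:45–18:00.
Total common minutes: 30 + 45 + 15 = 90.

90 minutes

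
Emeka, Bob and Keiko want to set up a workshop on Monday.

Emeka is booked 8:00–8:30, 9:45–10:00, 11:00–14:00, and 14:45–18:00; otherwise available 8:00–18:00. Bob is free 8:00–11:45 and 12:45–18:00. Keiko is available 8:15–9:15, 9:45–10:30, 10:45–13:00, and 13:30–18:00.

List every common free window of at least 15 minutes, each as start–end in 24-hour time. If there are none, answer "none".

Emeka free within 08:00–18:00: 08:30–09:45, 10:00–11:00, 14:00–14:45.
Emeka ∩ Bob: 08:30–09:45, 10:00–11:00, 14:00–14:45.
Emeka ∩ Bob ∩ Keiko: 08:30–09:15, 10:00–10:30, 10:45–11:00, 14:00–14:45.
Windows ≥ 15 min: 08:30–09:15, 10:00–10:30, 10:45–11:00, 14:00–14:45.

08:30–09:15, 10:00–10:30, 10:45–11:00, 14:00–14:45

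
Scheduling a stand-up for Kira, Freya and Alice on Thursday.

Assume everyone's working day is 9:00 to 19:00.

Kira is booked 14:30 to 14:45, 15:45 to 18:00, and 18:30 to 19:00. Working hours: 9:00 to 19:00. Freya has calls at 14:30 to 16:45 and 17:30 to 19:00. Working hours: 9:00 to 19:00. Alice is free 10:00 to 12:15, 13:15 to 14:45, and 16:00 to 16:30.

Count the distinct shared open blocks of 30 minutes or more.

2

Kira free within 09:00–19:00: 09:00–14:30, 14:45–15:45, 18:00–18:30.
Freya free within 09:00–19:00: 09:00–14:30, 16:45–17:30.
Kira ∩ Freya: 09:00–14:30.
Kira ∩ Freya ∩ Alice: 10:00–12:15, 13:15–14:30.
Windows ≥ 30 min: 10:00–12:15, 13:15–14:30.
That's 2 windows.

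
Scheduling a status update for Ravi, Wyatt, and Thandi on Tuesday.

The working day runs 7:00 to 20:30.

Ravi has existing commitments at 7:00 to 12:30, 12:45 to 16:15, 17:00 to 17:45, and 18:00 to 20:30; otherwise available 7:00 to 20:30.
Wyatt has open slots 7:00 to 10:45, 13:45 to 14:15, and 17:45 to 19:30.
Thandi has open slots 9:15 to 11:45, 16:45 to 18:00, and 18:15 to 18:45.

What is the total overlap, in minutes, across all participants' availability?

Ravi free within 07:00–20:30: 12:30–12:45, 16:15–17:00, 17:45–18:00.
Ravi ∩ Wyatt: 17:45–18:00.
Ravi ∩ Wyatt ∩ Thandi: 17:45–18:00.
Total common minutes: 15.

15 minutes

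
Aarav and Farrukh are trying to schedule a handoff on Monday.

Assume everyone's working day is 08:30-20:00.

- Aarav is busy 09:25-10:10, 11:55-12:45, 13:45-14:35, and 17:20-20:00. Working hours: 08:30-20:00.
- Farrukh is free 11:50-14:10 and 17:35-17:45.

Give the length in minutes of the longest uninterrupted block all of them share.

Aarav free within 08:30–20:00: 08:30–09:25, 10:10–11:55, 12:45–13:45, 14:35–17:20.
Aarav ∩ Farrukh: 11:50–11:55, 12:45–13:45.
Common window lengths: 5, 60 min; longest is 60.

60 minutes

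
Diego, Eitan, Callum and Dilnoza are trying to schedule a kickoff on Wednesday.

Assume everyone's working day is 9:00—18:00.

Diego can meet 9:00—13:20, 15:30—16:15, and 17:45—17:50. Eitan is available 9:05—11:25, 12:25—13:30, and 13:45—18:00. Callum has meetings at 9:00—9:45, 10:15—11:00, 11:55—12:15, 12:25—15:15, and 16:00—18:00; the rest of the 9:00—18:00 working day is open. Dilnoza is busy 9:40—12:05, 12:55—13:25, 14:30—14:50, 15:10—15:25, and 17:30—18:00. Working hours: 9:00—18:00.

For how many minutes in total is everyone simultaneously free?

30 minutes

Callum free within 09:00–18:00: 09:45–10:15, 11:00–11:55, 12:15–12:25, 15:15–16:00.
Dilnoza free within 09:00–18:00: 09:00–09:40, 12:05–12:55, 13:25–14:30, 14:50–15:10, 15:25–17:30.
Diego ∩ Eitan: 09:05–11:25, 12:25–13:20, 15:30–16:15, 17:45–17:50.
Diego ∩ Eitan ∩ Callum: 09:45–10:15, 11:00–11:25, 15:30–16:00.
Diego ∩ Eitan ∩ Callum ∩ Dilnoza: 15:30–16:00.
Total common minutes: 30.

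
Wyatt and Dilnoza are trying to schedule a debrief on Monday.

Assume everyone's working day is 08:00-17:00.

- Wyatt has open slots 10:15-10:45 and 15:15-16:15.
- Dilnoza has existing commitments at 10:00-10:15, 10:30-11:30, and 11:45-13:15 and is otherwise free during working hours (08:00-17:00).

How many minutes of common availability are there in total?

Dilnoza free within 08:00–17:00: 08:00–10:00, 10:15–10:30, 11:30–11:45, 13:15–17:00.
Wyatt ∩ Dilnoza: 10:15–10:30, 15:15–16:15.
Total common minutes: 15 + 60 = 75.

75 minutes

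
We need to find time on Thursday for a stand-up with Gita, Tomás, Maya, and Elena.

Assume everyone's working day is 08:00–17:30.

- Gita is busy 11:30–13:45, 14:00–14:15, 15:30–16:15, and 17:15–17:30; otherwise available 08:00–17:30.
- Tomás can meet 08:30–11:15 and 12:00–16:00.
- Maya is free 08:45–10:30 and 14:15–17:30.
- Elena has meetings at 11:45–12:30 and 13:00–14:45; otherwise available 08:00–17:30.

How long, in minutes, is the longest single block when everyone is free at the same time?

105 minutes

Gita free within 08:00–17:30: 08:00–11:30, 13:45–14:00, 14:15–15:30, 16:15–17:15.
Elena free within 08:00–17:30: 08:00–11:45, 12:30–13:00, 14:45–17:30.
Gita ∩ Tomás: 08:30–11:15, 13:45–14:00, 14:15–15:30.
Gita ∩ Tomás ∩ Maya: 08:45–10:30, 14:15–15:30.
Gita ∩ Tomás ∩ Maya ∩ Elena: 08:45–10:30, 14:45–15:30.
Common window lengths: 105, 45 min; longest is 105.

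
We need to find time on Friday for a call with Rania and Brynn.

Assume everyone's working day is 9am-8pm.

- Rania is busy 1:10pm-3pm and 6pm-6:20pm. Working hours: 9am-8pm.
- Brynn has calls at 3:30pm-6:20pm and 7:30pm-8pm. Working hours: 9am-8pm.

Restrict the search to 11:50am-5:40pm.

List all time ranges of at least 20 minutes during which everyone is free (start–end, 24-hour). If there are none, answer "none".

11:50–13:10, 15:00–15:30

Rania free within 09:00–20:00: 09:00–13:10, 15:00–18:00, 18:20–20:00.
Brynn free within 09:00–20:00: 09:00–15:30, 18:20–19:30.
Rania ∩ Brynn: 09:00–13:10, 15:00–15:30, 18:20–19:30.
Restricted to 11:50–17:40: 11:50–13:10, 15:00–15:30.
Windows ≥ 20 min: 11:50–13:10, 15:00–15:30.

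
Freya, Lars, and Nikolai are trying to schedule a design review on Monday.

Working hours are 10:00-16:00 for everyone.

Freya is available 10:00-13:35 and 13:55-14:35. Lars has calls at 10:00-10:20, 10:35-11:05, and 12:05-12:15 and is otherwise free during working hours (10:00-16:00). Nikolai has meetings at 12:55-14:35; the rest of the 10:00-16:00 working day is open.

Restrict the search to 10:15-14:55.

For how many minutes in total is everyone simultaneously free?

Lars free within 10:00–16:00: 10:20–10:35, 11:05–12:05, 12:15–16:00.
Nikolai free within 10:00–16:00: 10:00–12:55, 14:35–16:00.
Freya ∩ Lars: 10:20–10:35, 11:05–12:05, 12:15–13:35, 13:55–14:35.
Freya ∩ Lars ∩ Nikolai: 10:20–10:35, 11:05–12:05, 12:15–12:55.
Restricted to 10:15–14:55: 10:20–10:35, 11:05–12:05, 12:15–12:55.
Total common minutes: 15 + 60 + 40 = 115.

115 minutes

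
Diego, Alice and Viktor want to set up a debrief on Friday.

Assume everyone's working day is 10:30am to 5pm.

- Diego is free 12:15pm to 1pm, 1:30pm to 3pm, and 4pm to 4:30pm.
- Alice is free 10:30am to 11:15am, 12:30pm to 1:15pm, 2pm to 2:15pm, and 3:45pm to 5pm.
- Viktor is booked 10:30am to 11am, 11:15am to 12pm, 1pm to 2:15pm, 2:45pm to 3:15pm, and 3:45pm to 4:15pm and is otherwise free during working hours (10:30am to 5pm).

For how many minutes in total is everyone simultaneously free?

Viktor free within 10:30–17:00: 11:00–11:15, 12:00–13:00, 14:15–14:45, 15:15–15:45, 16:15–17:00.
Diego ∩ Alice: 12:30–13:00, 14:00–14:15, 16:00–16:30.
Diego ∩ Alice ∩ Viktor: 12:30–13:00, 16:15–16:30.
Total common minutes: 30 + 15 = 45.

45 minutes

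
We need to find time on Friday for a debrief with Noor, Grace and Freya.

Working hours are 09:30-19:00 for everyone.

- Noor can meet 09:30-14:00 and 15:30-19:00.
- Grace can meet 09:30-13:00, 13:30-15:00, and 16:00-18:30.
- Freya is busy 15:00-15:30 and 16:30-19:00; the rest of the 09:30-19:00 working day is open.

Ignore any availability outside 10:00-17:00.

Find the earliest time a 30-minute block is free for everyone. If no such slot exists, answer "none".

10:00

Freya free within 09:30–19:00: 09:30–15:00, 15:30–16:30.
Noor ∩ Grace: 09:30–13:00, 13:30–14:00, 16:00–18:30.
Noor ∩ Grace ∩ Freya: 09:30–13:00, 13:30–14:00, 16:00–16:30.
Restricted to 10:00–17:00: 10:00–13:00, 13:30–14:00, 16:00–16:30.
Windows ≥ 30 min: 10:00–13:00, 13:30–14:00, 16:00–16:30.
Earliest such window starts at 10:00.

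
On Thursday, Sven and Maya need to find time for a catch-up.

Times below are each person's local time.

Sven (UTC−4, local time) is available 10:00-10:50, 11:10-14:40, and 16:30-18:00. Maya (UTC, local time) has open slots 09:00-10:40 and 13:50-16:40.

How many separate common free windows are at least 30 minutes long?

2

Sven → UTC: 14:00–14:50, 15:10–18:40, 20:30–22:00.
Maya → UTC: 09:00–10:40, 13:50–16:40.
Sven ∩ Maya: 14:00–14:50, 15:10–16:40.
Windows ≥ 30 min: 14:00–14:50, 15:10–16:40.
That's 2 windows.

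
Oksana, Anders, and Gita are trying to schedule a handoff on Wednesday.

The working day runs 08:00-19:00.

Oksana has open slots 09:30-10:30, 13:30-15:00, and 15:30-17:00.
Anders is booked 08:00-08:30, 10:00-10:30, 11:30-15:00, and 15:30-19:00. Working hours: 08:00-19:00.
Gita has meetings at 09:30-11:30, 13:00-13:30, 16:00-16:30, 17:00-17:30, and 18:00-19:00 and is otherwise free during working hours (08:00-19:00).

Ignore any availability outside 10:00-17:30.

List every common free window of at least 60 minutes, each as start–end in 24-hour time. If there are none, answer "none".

none

Anders free within 08:00–19:00: 08:30–10:00, 10:30–11:30, 15:00–15:30.
Gita free within 08:00–19:00: 08:00–09:30, 11:30–13:00, 13:30–16:00, 16:30–17:00, 17:30–18:00.
Oksana ∩ Anders: 09:30–10:00.
Oksana ∩ Anders ∩ Gita: (none).
Restricted to 10:00–17:30: (none).
Windows ≥ 60 min: (none).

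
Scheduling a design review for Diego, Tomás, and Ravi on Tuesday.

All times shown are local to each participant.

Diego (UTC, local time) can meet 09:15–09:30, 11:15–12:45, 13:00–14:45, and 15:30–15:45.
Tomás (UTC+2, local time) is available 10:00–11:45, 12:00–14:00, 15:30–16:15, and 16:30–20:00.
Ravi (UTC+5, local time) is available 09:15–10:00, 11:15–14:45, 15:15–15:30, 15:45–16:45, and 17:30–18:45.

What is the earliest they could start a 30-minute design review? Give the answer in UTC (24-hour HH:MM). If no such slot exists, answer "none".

Diego → UTC: 09:15–09:30, 11:15–12:45, 13:00–14:45, 15:30–15:45.
Tomás → UTC: 08:00–09:45, 10:00–12:00, 13:30–14:15, 14:30–18:00.
Ravi → UTC: 04:15–05:00, 06:15–09:45, 10:15–10:30, 10:45–11:45, 12:30–13:45.
Diego ∩ Tomás: 09:15–09:30, 11:15–12:00, 13:30–14:15, 14:30–14:45, 15:30–15:45.
Diego ∩ Tomás ∩ Ravi: 09:15–09:30, 11:15–11:45, 13:30–13:45.
Windows ≥ 30 min: 11:15–11:45.
Earliest such window starts at 11:15.

11:15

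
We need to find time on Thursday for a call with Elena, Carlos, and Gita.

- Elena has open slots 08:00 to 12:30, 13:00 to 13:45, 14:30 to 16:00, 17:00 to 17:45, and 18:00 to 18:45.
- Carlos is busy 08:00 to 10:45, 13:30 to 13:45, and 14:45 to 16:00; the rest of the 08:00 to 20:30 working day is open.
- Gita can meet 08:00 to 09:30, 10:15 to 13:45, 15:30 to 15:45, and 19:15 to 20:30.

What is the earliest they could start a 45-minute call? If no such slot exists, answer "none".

Carlos free within 08:00–20:30: 10:45–13:30, 13:45–14:45, 16:00–20:30.
Elena ∩ Carlos: 10:45–12:30, 13:00–13:30, 14:30–14:45, 17:00–17:45, 18:00–18:45.
Elena ∩ Carlos ∩ Gita: 10:45–12:30, 13:00–13:30.
Windows ≥ 45 min: 10:45–12:30.
Earliest such window starts at 10:45.

10:45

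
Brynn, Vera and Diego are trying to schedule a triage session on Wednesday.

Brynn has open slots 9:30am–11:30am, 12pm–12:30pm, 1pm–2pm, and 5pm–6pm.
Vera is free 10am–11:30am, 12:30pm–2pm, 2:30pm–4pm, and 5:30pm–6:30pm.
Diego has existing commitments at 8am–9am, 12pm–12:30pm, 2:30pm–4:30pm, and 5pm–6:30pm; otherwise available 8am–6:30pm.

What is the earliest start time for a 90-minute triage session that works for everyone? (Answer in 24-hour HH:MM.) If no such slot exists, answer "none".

Diego free within 08:00–18:30: 09:00–12:00, 12:30–14:30, 16:30–17:00.
Brynn ∩ Vera: 10:00–11:30, 13:00–14:00, 17:30–18:00.
Brynn ∩ Vera ∩ Diego: 10:00–11:30, 13:00–14:00.
Windows ≥ 90 min: 10:00–11:30.
Earliest such window starts at 10:00.

10:00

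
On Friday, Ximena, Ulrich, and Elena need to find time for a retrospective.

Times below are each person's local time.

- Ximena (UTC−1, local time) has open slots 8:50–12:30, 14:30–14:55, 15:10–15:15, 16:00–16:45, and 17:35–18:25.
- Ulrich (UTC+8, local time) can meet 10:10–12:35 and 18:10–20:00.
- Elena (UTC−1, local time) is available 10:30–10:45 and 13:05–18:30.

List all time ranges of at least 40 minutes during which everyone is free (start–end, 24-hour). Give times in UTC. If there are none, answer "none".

Ximena → UTC: 09:50–13:30, 15:30–15:55, 16:10–16:15, 17:00–17:45, 18:35–19:25.
Ulrich → UTC: 02:10–04:35, 10:10–12:00.
Elena → UTC: 11:30–11:45, 14:05–19:30.
Ximena ∩ Ulrich: 10:10–12:00.
Ximena ∩ Ulrich ∩ Elena: 11:30–11:45.
Windows ≥ 40 min: (none).

none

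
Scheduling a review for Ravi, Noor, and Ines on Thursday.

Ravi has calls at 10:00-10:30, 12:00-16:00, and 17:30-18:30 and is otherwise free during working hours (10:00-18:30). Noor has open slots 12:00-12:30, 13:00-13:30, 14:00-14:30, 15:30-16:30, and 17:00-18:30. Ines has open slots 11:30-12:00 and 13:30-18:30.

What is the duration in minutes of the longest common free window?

Ravi free within 10:00–18:30: 10:30–12:00, 16:00–17:30.
Ravi ∩ Noor: 16:00–16:30, 17:00–17:30.
Ravi ∩ Noor ∩ Ines: 16:00–16:30, 17:00–17:30.
Common window lengths: 30, 30 min; longest is 30.

30 minutes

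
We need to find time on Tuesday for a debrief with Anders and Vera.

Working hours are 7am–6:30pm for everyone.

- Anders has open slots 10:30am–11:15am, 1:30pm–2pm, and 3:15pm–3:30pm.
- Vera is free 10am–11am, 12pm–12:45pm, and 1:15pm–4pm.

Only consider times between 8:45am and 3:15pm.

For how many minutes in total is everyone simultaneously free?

Anders ∩ Vera: 10:30–11:00, 13:30–14:00, 15:15–15:30.
Restricted to 08:45–15:15: 10:30–11:00, 13:30–14:00.
Total common minutes: 30 + 30 = 60.

60 minutes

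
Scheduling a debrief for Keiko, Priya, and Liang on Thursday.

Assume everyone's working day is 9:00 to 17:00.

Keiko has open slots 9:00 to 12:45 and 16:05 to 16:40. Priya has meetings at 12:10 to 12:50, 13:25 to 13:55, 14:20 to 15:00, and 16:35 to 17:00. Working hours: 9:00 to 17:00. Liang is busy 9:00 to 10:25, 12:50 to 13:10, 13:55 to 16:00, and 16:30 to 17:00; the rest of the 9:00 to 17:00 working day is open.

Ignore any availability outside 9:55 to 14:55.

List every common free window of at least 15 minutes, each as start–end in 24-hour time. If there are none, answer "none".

10:25–12:10

Priya free within 09:00–17:00: 09:00–12:10, 12:50–13:25, 13:55–14:20, 15:00–16:35.
Liang free within 09:00–17:00: 10:25–12:50, 13:10–13:55, 16:00–16:30.
Keiko ∩ Priya: 09:00–12:10, 16:05–16:35.
Keiko ∩ Priya ∩ Liang: 10:25–12:10, 16:05–16:30.
Restricted to 09:55–14:55: 10:25–12:10.
Windows ≥ 15 min: 10:25–12:10.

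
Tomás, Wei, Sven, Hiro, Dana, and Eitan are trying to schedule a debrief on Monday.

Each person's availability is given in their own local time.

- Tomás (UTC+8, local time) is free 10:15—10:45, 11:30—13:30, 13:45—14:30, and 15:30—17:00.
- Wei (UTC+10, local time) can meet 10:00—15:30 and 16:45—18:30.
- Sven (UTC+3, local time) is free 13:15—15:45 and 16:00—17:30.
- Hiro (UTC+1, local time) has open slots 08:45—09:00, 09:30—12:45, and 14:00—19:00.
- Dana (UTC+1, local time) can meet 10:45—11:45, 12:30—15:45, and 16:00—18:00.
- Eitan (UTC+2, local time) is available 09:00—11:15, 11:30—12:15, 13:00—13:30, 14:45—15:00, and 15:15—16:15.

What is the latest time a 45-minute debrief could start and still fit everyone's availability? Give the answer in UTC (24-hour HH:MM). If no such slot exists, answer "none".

none

Tomás → UTC: 02:15–02:45, 03:30–05:30, 05:45–06:30, 07:30–09:00.
Wei → UTC: 00:00–05:30, 06:45–08:30.
Sven → UTC: 10:15–12:45, 13:00–14:30.
Hiro → UTC: 07:45–08:00, 08:30–11:45, 13:00–18:00.
Dana → UTC: 09:45–10:45, 11:30–14:45, 15:00–17:00.
Eitan → UTC: 07:00–09:15, 09:30–10:15, 11:00–11:30, 12:45–13:00, 13:15–14:15.
Tomás ∩ Wei: 02:15–02:45, 03:30–05:30, 07:30–08:30.
Tomás ∩ Wei ∩ Sven: (none).
Tomás ∩ Wei ∩ Sven ∩ Hiro: (none).
Tomás ∩ Wei ∩ Sven ∩ Hiro ∩ Dana: (none).
Tomás ∩ Wei ∩ Sven ∩ Hiro ∩ Dana ∩ Eitan: (none).
Windows ≥ 45 min: (none).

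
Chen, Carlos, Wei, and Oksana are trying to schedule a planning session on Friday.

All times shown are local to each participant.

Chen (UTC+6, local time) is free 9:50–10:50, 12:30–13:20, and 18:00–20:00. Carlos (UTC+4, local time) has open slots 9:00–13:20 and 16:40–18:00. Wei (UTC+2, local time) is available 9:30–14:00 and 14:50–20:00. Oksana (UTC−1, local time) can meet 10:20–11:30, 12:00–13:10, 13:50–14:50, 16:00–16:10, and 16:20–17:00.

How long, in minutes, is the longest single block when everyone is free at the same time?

60 minutes

Chen → UTC: 03:50–04:50, 06:30–07:20, 12:00–14:00.
Carlos → UTC: 05:00–09:20, 12:40–14:00.
Wei → UTC: 07:30–12:00, 12:50–18:00.
Oksana → UTC: 11:20–12:30, 13:00–14:10, 14:50–15:50, 17:00–17:10, 17:20–18:00.
Chen ∩ Carlos: 06:30–07:20, 12:40–14:00.
Chen ∩ Carlos ∩ Wei: 12:50–14:00.
Chen ∩ Carlos ∩ Wei ∩ Oksana: 13:00–14:00.
Single common window of 60 minutes.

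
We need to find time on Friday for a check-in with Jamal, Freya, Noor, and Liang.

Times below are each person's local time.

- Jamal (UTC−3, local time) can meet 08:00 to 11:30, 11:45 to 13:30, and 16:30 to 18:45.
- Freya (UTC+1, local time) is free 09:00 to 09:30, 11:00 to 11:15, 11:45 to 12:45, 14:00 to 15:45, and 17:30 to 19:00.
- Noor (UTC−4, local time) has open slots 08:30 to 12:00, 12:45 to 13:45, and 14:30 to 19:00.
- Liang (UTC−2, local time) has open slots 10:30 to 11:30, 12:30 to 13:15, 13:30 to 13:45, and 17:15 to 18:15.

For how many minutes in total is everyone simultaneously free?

Jamal → UTC: 11:00–14:30, 14:45–16:30, 19:30–21:45.
Freya → UTC: 08:00–08:30, 10:00–10:15, 10:45–11:45, 13:00–14:45, 16:30–18:00.
Noor → UTC: 12:30–16:00, 16:45–17:45, 18:30–23:00.
Liang → UTC: 12:30–13:30, 14:30–15:15, 15:30–15:45, 19:15–20:15.
Jamal ∩ Freya: 11:00–11:45, 13:00–14:30.
Jamal ∩ Freya ∩ Noor: 13:00–14:30.
Jamal ∩ Freya ∩ Noor ∩ Liang: 13:00–13:30.
Total common minutes: 30.

30 minutes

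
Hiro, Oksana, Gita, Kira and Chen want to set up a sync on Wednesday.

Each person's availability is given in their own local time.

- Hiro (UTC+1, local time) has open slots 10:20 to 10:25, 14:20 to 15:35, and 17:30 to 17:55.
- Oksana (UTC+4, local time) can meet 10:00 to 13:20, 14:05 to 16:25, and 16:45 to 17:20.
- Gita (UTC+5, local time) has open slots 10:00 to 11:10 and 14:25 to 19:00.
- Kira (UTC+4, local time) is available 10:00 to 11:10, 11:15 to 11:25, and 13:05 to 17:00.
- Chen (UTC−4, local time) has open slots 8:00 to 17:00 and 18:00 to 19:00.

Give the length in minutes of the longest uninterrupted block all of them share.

Hiro → UTC: 09:20–09:25, 13:20–14:35, 16:30–16:55.
Oksana → UTC: 06:00–09:20, 10:05–12:25, 12:45–13:20.
Gita → UTC: 05:00–06:10, 09:25–14:00.
Kira → UTC: 06:00–07:10, 07:15–07:25, 09:05–13:00.
Chen → UTC: 12:00–21:00, 22:00–23:00.
Hiro ∩ Oksana: (none).
Hiro ∩ Oksana ∩ Gita: (none).
Hiro ∩ Oksana ∩ Gita ∩ Kira: (none).
Hiro ∩ Oksana ∩ Gita ∩ Kira ∩ Chen: (none).
No common window.

0 minutes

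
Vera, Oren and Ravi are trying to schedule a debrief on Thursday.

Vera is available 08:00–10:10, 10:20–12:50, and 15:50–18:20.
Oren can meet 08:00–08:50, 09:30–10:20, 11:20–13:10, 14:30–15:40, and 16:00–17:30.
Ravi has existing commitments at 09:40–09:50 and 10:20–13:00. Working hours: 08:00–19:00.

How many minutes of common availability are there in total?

Ravi free within 08:00–19:00: 08:00–09:40, 09:50–10:20, 13:00–19:00.
Vera ∩ Oren: 08:00–08:50, 09:30–10:10, 11:20–12:50, 16:00–17:30.
Vera ∩ Oren ∩ Ravi: 08:00–08:50, 09:30–09:40, 09:50–10:10, 16:00–17:30.
Total common minutes: 50 + 10 + 20 + 90 = 170.

170 minutes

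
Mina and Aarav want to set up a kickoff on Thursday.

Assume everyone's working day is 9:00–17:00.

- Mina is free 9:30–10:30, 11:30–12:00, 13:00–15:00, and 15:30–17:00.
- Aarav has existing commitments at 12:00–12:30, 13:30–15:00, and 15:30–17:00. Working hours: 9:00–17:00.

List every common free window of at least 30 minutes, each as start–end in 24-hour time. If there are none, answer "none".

09:30–10:30, 11:30–12:00, 13:00–13:30

Aarav free within 09:00–17:00: 09:00–12:00, 12:30–13:30, 15:00–15:30.
Mina ∩ Aarav: 09:30–10:30, 11:30–12:00, 13:00–13:30.
Windows ≥ 30 min: 09:30–10:30, 11:30–12:00, 13:00–13:30.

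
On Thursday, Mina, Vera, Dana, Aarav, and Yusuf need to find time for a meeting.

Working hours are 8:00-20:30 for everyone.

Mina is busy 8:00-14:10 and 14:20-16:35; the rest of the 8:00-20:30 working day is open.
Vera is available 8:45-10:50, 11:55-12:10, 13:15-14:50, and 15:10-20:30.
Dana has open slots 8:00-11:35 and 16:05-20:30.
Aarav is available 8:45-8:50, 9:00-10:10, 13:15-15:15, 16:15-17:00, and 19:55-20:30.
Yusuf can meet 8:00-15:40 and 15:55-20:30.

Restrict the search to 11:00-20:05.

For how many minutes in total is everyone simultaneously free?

Mina free within 08:00–20:30: 14:10–14:20, 16:35–20:30.
Mina ∩ Vera: 14:10–14:20, 16:35–20:30.
Mina ∩ Vera ∩ Dana: 16:35–20:30.
Mina ∩ Vera ∩ Dana ∩ Aarav: 16:35–17:00, 19:55–20:30.
Mina ∩ Vera ∩ Dana ∩ Aarav ∩ Yusuf: 16:35–17:00, 19:55–20:30.
Restricted to 11:00–20:05: 16:35–17:00, 19:55–20:05.
Total common minutes: 25 + 10 = 35.

35 minutes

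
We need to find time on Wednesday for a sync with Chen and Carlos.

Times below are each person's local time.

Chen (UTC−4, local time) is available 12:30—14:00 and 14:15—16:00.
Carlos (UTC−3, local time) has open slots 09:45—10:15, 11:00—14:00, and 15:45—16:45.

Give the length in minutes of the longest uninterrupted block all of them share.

60 minutes

Chen → UTC: 16:30–18:00, 18:15–20:00.
Carlos → UTC: 12:45–13:15, 14:00–17:00, 18:45–19:45.
Chen ∩ Carlos: 16:30–17:00, 18:45–19:45.
Common window lengths: 30, 60 min; longest is 60.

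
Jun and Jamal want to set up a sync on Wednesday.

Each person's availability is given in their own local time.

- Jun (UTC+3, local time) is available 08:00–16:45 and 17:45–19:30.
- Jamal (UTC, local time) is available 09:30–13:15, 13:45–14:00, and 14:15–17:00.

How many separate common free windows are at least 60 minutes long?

2

Jun → UTC: 05:00–13:45, 14:45–16:30.
Jamal → UTC: 09:30–13:15, 13:45–14:00, 14:15–17:00.
Jun ∩ Jamal: 09:30–13:15, 14:45–16:30.
Windows ≥ 60 min: 09:30–13:15, 14:45–16:30.
That's 2 windows.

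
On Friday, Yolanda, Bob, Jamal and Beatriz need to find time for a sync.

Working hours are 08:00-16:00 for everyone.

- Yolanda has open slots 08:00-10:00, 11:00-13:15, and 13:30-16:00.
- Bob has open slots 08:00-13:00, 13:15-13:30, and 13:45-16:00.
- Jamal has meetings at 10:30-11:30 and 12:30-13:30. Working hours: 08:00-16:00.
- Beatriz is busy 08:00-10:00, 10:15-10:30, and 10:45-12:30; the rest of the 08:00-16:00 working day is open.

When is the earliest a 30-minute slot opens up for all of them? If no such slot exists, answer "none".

13:45

Jamal free within 08:00–16:00: 08:00–10:30, 11:30–12:30, 13:30–16:00.
Beatriz free within 08:00–16:00: 10:00–10:15, 10:30–10:45, 12:30–16:00.
Yolanda ∩ Bob: 08:00–10:00, 11:00–13:00, 13:45–16:00.
Yolanda ∩ Bob ∩ Jamal: 08:00–10:00, 11:30–12:30, 13:45–16:00.
Yolanda ∩ Bob ∩ Jamal ∩ Beatriz: 13:45–16:00.
Windows ≥ 30 min: 13:45–16:00.
Earliest such window starts at 13:45.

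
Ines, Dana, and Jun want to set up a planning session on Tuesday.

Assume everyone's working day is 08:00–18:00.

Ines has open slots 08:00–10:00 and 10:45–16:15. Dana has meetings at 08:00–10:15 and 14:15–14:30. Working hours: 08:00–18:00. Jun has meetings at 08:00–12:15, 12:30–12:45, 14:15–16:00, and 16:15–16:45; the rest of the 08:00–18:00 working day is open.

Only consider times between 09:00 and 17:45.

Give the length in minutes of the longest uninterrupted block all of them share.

Dana free within 08:00–18:00: 10:15–14:15, 14:30–18:00.
Jun free within 08:00–18:00: 12:15–12:30, 12:45–14:15, 16:00–16:15, 16:45–18:00.
Ines ∩ Dana: 10:45–14:15, 14:30–16:15.
Ines ∩ Dana ∩ Jun: 12:15–12:30, 12:45–14:15, 16:00–16:15.
Restricted to 09:00–17:45: 12:15–12:30, 12:45–14:15, 16:00–16:15.
Common window lengths: 15, 90, 15 min; longest is 90.

90 minutes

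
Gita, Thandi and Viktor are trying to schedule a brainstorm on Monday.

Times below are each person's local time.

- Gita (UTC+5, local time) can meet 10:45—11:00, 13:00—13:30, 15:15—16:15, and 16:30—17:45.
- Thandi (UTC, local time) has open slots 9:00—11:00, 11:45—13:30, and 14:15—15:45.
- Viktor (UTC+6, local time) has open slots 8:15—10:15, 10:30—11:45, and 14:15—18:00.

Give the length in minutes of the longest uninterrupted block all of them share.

45 minutes

Gita → UTC: 05:45–06:00, 08:00–08:30, 10:15–11:15, 11:30–12:45.
Thandi → UTC: 09:00–11:00, 11:45–13:30, 14:15–15:45.
Viktor → UTC: 02:15–04:15, 04:30–05:45, 08:15–12:00.
Gita ∩ Thandi: 10:15–11:00, 11:45–12:45.
Gita ∩ Thandi ∩ Viktor: 10:15–11:00, 11:45–12:00.
Common window lengths: 45, 15 min; longest is 45.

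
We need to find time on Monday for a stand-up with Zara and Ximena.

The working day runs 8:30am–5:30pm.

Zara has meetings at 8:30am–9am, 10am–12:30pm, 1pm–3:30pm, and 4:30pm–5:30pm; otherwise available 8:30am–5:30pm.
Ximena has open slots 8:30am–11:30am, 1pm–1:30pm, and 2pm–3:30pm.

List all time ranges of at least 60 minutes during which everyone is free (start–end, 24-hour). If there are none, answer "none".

Zara free within 08:30–17:30: 09:00–10:00, 12:30–13:00, 15:30–16:30.
Zara ∩ Ximena: 09:00–10:00.
Windows ≥ 60 min: 09:00–10:00.

09:00–10:00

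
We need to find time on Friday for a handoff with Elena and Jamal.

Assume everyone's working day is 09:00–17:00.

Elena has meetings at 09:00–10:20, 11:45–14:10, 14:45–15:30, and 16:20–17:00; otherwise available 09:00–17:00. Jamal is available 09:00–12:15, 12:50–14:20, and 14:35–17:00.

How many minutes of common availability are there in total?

Elena free within 09:00–17:00: 10:20–11:45, 14:10–14:45, 15:30–16:20.
Elena ∩ Jamal: 10:20–11:45, 14:10–14:20, 14:35–14:45, 15:30–16:20.
Total common minutes: 85 + 10 + 10 + 50 = 155.

155 minutes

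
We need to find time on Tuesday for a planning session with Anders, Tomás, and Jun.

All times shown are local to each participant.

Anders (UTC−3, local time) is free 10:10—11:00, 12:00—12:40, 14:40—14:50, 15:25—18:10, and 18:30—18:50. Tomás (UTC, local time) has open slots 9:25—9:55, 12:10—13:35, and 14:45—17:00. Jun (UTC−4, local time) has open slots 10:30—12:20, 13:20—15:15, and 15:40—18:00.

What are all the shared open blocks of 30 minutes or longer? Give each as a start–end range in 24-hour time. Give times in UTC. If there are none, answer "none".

Anders → UTC: 13:10–14:00, 15:00–15:40, 17:40–17:50, 18:25–21:10, 21:30–21:50.
Tomás → UTC: 09:25–09:55, 12:10–13:35, 14:45–17:00.
Jun → UTC: 14:30–16:20, 17:20–19:15, 19:40–22:00.
Anders ∩ Tomás: 13:10–13:35, 15:00–15:40.
Anders ∩ Tomás ∩ Jun: 15:00–15:40.
Windows ≥ 30 min: 15:00–15:40.

15:00–15:40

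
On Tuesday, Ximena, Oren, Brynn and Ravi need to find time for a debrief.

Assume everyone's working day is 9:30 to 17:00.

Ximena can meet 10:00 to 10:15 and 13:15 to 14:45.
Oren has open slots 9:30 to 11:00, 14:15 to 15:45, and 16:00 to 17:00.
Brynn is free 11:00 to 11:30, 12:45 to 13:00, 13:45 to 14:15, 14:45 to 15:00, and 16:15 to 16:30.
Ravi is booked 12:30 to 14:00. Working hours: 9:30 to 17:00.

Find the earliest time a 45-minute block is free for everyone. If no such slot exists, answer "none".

Ravi free within 09:30–17:00: 09:30–12:30, 14:00–17:00.
Ximena ∩ Oren: 10:00–10:15, 14:15–14:45.
Ximena ∩ Oren ∩ Brynn: (none).
Ximena ∩ Oren ∩ Brynn ∩ Ravi: (none).
Windows ≥ 45 min: (none).

none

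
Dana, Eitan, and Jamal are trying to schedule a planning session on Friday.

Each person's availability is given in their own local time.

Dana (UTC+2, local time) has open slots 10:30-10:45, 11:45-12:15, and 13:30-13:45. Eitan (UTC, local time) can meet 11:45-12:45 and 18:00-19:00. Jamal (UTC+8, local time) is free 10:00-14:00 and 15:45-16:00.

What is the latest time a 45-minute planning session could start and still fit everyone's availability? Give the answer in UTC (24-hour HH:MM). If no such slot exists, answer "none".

none

Dana → UTC: 08:30–08:45, 09:45–10:15, 11:30–11:45.
Eitan → UTC: 11:45–12:45, 18:00–19:00.
Jamal → UTC: 02:00–06:00, 07:45–08:00.
Dana ∩ Eitan: (none).
Dana ∩ Eitan ∩ Jamal: (none).
Windows ≥ 45 min: (none).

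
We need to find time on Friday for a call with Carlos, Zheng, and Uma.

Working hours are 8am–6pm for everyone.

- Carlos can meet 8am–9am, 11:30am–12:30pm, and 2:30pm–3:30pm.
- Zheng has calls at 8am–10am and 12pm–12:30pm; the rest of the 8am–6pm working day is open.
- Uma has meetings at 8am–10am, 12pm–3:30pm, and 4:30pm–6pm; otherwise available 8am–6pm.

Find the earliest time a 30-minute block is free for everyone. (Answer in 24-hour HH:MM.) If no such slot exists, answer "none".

Zheng free within 08:00–18:00: 10:00–12:00, 12:30–18:00.
Uma free within 08:00–18:00: 10:00–12:00, 15:30–16:30.
Carlos ∩ Zheng: 11:30–12:00, 14:30–15:30.
Carlos ∩ Zheng ∩ Uma: 11:30–12:00.
Windows ≥ 30 min: 11:30–12:00.
Earliest such window starts at 11:30.

11:30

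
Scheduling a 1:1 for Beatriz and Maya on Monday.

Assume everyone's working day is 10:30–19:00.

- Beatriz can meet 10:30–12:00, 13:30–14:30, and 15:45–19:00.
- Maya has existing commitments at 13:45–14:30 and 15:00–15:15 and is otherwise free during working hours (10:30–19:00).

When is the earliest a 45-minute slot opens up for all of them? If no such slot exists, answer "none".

10:30

Maya free within 10:30–19:00: 10:30–13:45, 14:30–15:00, 15:15–19:00.
Beatriz ∩ Maya: 10:30–12:00, 13:30–13:45, 15:45–19:00.
Windows ≥ 45 min: 10:30–12:00, 15:45–19:00.
Earliest such window starts at 10:30.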